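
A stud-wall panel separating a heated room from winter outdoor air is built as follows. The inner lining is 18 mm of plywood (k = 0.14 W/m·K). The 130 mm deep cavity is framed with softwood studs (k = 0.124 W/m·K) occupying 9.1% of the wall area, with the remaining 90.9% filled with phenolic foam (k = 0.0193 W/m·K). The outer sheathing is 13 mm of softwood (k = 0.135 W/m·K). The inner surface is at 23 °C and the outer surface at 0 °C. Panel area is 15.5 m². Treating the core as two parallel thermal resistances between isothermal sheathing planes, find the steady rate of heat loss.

Q ≈ 75.3 W

Sheathing layers in series; stud and cavity paths in parallel between them.
R_inner = 0.018/(0.14×15.5) = 0.008295 K/W
R_stud  = 0.13/(0.124×0.091×15.5) = 0.7433 K/W
R_cav   = 0.13/(0.0193×0.909×15.5) = 0.4781 K/W
1/R_core = 1/R_stud + 1/R_cav → R_core = 0.2909 K/W
R_outer = 0.013/(0.135×15.5) = 0.006213 K/W
R_total = 0.3054 K/W
Q = ΔT/R_total = 23/0.3054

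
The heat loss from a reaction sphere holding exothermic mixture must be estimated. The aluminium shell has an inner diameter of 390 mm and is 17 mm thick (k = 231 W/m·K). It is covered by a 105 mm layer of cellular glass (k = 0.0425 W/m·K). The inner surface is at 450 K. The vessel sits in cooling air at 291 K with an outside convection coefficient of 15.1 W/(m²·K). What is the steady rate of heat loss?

Each spherical layer contributes R = (1/r_i − 1/r_o)/(4πk):
R_aluminium shell = (1/0.195 − 1/0.212)/(4π×231) = 1.417×10^-4 K/W
R_cellular glass = (1/0.212 − 1/0.317)/(4π×0.0425) = 2.925 K/W
R_outer film = 1/(h·4πr_o²) = 1/(15.1×4π×0.317²) = 0.05244 K/W
R_total = 2.978 K/W
Q = ΔT/R_total = 159/2.978

Q ≈ 53.4 W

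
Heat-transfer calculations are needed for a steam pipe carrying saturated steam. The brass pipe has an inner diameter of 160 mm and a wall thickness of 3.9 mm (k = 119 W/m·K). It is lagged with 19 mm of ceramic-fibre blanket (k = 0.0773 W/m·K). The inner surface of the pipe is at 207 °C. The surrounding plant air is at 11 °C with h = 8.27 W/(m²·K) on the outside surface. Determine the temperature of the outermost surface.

Per-layer cylindrical resistances, series-summed:
R_brass pipe wall = ln(83.9/80)/(2π×119×1) = 6.366×10^-5 K/W
R_ceramic-fibre blanket = ln(102.9/83.9)/(2π×0.0773×1) = 0.4203 K/W
R_outer film = 1/(h_o·2πr_oL) = 1/(8.27×2π×0.1029×1) = 0.187 K/W
R_total = 0.6074 K/W
Q = ΔT/R_total = 196/0.6074
Q = 323 W/m
T_interface = T_inner − Q·ΣR(inner→interface) = 207 − 323×0.4204

T ≈ 71.4 °C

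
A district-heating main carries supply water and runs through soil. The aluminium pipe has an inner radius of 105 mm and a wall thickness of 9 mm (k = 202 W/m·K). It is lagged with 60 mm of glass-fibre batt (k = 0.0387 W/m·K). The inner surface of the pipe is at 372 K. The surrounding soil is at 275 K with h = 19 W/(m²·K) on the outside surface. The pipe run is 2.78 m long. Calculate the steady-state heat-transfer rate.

Treating each annulus and film as a series resistance:
R_aluminium pipe wall = ln(114/105)/(2π×202×2.78) = 2.331×10^-5 K/W
R_glass-fibre batt = ln(174/114)/(2π×0.0387×2.78) = 0.6255 K/W
R_outer film = 1/(h_o·2πr_oL) = 1/(19×2π×0.174×2.78) = 0.01732 K/W
R_total = 0.6429 K/W
Q = ΔT/R_total = 97/0.6429

Q ≈ 151 W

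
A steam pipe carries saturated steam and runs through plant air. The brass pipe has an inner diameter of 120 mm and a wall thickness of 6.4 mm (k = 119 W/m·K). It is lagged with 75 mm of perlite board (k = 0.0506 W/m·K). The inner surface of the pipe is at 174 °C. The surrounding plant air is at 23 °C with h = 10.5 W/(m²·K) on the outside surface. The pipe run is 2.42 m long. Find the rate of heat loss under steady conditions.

Per-layer cylindrical resistances, series-summed:
R_brass pipe wall = ln(66.4/60)/(2π×119×2.42) = 5.601×10^-5 K/W
R_perlite board = ln(141.4/66.4)/(2π×0.0506×2.42) = 0.9825 K/W
R_outer film = 1/(h_o·2πr_oL) = 1/(10.5×2π×0.1414×2.42) = 0.0443 K/W
R_total = 1.027 K/W
Q = ΔT/R_total = 151/1.027

Q ≈ 147 W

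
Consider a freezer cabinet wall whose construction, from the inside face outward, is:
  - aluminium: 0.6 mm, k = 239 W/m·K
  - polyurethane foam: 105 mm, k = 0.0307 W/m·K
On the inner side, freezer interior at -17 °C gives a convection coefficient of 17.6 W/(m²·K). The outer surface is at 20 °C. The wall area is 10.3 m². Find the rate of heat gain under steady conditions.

Model the wall as resistances in series:
R_inner film = 1/(h_i·A) = 1/(17.6×10.3) = 0.005516 K/W
R_aluminium = L/(kA) = 0.0006/(239×10.3) = 2.437×10^-7 K/W
R_polyurethane foam = L/(kA) = 0.105/(0.0307×10.3) = 0.3321 K/W
R_total = 0.3376 K/W
Q = ΔT / R_total = 37 / 0.3376

Q ≈ 110 W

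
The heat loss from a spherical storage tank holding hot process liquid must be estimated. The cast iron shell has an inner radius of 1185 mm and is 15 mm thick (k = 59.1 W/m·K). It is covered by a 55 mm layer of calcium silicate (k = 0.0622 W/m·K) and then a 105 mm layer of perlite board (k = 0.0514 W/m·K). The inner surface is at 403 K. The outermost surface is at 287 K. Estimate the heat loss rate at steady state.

Radial (spherical) resistances in series:
R_cast iron shell = (1/1.185 − 1/1.2)/(4π×59.1) = 1.42×10^-5 K/W
R_calcium silicate = (1/1.2 − 1/1.255)/(4π×0.0622) = 0.04672 K/W
R_perlite board = (1/1.255 − 1/1.36)/(4π×0.0514) = 0.09524 K/W
R_total = 0.142 K/W
Q = ΔT/R_total = 116/0.142

Q ≈ 817 W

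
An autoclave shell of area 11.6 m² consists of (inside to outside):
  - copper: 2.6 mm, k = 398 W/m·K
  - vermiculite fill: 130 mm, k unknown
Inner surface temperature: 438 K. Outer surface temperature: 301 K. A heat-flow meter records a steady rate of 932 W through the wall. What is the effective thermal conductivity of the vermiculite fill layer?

k ≈ 0.0762 W/(m·K)

Using the resistance-network approach (series):
R_copper = L/(kA) = 0.0026/(398×11.6) = 5.632×10^-7 K/W
Sum of known resistances R_other = 5.632×10^-7 K/W
Total R = ΔT/Q = 137/932 = 0.147 K/W
R_vermiculite fill = R_total − R_other = 0.147 K/W
k = L/(R·A) = 0.13/(0.147×11.6)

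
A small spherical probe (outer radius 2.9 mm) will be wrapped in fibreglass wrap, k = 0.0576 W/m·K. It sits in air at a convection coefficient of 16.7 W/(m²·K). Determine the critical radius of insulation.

r_cr ≈ 6.9 mm

For a sphere r_cr = 2k/h = 2×0.0576/16.7
r_cr = 6.9 mm; since the bare radius (2.9 mm) is below r_cr, adding a thin layer of insulation will *increase* heat loss.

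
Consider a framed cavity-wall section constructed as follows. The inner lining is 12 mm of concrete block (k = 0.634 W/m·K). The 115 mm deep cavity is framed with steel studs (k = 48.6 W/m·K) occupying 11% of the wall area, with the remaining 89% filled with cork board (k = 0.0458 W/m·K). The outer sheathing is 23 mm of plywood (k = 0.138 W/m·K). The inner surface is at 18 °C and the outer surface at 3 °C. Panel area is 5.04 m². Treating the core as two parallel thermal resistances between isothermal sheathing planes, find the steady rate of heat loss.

Q ≈ 365 W

Sheathing layers in series; stud and cavity paths in parallel between them.
R_inner = 0.012/(0.634×5.04) = 0.003755 K/W
R_stud  = 0.115/(48.6×0.11×5.04) = 0.004268 K/W
R_cav   = 0.115/(0.0458×0.89×5.04) = 0.5598 K/W
1/R_core = 1/R_stud + 1/R_cav → R_core = 0.004236 K/W
R_outer = 0.023/(0.138×5.04) = 0.03307 K/W
R_total = 0.04106 K/W
Q = ΔT/R_total = 15/0.04106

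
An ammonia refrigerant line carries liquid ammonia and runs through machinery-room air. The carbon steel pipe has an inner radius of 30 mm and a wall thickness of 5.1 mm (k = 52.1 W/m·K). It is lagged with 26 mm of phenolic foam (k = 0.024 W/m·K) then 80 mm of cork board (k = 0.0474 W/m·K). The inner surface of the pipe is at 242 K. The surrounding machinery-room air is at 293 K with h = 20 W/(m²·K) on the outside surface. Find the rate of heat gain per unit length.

Radial resistances (cylindrical: R_cond = ln(r_o/r_i)/(2πkL), R_conv = 1/(h·2πrL)):
R_carbon steel pipe wall = ln(35.1/30)/(2π×52.1×1) = 4.796×10^-4 K/W
R_phenolic foam = ln(61.1/35.1)/(2π×0.024×1) = 3.676 K/W
R_cork board = ln(141.1/61.1)/(2π×0.0474×1) = 2.81 K/W
R_outer film = 1/(h_o·2πr_oL) = 1/(20×2π×0.1411×1) = 0.0564 K/W
R_total = 6.543 K/W
Q = ΔT/R_total = 51/6.543

q′ ≈ 7.79 W/m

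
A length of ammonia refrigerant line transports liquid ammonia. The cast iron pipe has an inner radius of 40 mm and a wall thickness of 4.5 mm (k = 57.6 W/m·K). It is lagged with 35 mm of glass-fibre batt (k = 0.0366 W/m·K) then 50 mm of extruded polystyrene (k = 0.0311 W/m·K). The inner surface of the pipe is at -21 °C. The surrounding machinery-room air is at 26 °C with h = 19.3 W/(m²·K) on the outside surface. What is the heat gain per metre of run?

q′ ≈ 9.24 W/m

Radial resistances (cylindrical: R_cond = ln(r_o/r_i)/(2πkL), R_conv = 1/(h·2πrL)):
R_cast iron pipe wall = ln(44.5/40)/(2π×57.6×1) = 2.946×10^-4 K/W
R_glass-fibre batt = ln(79.5/44.5)/(2π×0.0366×1) = 2.523 K/W
R_extruded polystyrene = ln(129.5/79.5)/(2π×0.0311×1) = 2.497 K/W
R_outer film = 1/(h_o·2πr_oL) = 1/(19.3×2π×0.1295×1) = 0.06368 K/W
R_total = 5.084 K/W
Q = ΔT/R_total = 47/5.084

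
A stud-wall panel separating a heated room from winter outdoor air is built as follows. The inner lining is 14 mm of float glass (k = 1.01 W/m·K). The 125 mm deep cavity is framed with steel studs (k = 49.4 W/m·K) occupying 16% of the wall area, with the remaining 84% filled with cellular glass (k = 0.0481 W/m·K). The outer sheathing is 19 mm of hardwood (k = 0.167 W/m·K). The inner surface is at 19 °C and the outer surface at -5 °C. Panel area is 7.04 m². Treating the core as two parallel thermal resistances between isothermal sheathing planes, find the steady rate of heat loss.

Sheathing layers in series; stud and cavity paths in parallel between them.
R_inner = 0.014/(1.01×7.04) = 0.001969 K/W
R_stud  = 0.125/(49.4×0.16×7.04) = 0.002246 K/W
R_cav   = 0.125/(0.0481×0.84×7.04) = 0.4395 K/W
1/R_core = 1/R_stud + 1/R_cav → R_core = 0.002235 K/W
R_outer = 0.019/(0.167×7.04) = 0.01616 K/W
R_total = 0.02036 K/W
Q = ΔT/R_total = 24/0.02036

Q ≈ 1180 W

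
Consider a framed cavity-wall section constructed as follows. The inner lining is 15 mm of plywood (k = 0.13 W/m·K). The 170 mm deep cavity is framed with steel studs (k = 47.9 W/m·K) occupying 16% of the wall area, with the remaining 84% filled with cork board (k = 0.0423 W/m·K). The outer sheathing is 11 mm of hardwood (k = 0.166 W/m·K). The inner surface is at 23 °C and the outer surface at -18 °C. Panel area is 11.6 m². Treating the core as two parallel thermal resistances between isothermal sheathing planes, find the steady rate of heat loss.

Sheathing layers in series; stud and cavity paths in parallel between them.
R_inner = 0.015/(0.13×11.6) = 0.009947 K/W
R_stud  = 0.17/(47.9×0.16×11.6) = 0.001912 K/W
R_cav   = 0.17/(0.0423×0.84×11.6) = 0.4124 K/W
1/R_core = 1/R_stud + 1/R_cav → R_core = 0.001903 K/W
R_outer = 0.011/(0.166×11.6) = 0.005713 K/W
R_total = 0.01756 K/W
Q = ΔT/R_total = 41/0.01756

Q ≈ 2330 W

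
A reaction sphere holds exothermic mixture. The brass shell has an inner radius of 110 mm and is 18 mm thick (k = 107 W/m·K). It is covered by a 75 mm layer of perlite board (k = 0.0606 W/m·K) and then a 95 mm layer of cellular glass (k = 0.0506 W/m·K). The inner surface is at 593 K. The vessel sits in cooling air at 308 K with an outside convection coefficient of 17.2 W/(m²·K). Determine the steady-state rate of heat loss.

Q ≈ 45.1 W

For a spherical shell R = (1/r₁ − 1/r₂)/(4πk); film R = 1/(h·4πr²). In series:
R_brass shell = (1/0.11 − 1/0.128)/(4π×107) = 9.508×10^-4 K/W
R_perlite board = (1/0.128 − 1/0.203)/(4π×0.0606) = 3.79 K/W
R_cellular glass = (1/0.203 − 1/0.298)/(4π×0.0506) = 2.47 K/W
R_outer film = 1/(h·4πr_o²) = 1/(17.2×4π×0.298²) = 0.0521 K/W
R_total = 6.313 K/W
Q = ΔT/R_total = 285/6.313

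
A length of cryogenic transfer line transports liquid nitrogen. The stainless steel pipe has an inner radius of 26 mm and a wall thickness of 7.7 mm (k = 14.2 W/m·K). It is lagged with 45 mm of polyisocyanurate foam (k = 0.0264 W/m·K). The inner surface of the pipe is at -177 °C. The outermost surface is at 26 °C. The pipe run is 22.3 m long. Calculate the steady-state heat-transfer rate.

Q ≈ 885 W

Treating each annulus and film as a series resistance:
R_stainless steel pipe wall = ln(33.7/26)/(2π×14.2×22.3) = 1.304×10^-4 K/W
R_polyisocyanurate foam = ln(78.7/33.7)/(2π×0.0264×22.3) = 0.2293 K/W
R_total = 0.2294 K/W
Q = ΔT/R_total = 203/0.2294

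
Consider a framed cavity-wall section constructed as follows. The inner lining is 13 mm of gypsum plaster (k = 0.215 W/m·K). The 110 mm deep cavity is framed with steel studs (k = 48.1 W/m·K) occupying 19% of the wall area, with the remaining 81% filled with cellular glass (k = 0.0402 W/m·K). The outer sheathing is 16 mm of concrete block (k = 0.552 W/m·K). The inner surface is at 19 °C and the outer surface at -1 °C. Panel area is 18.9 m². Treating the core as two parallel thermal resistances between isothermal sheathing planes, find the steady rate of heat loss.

Sheathing layers in series; stud and cavity paths in parallel between them.
R_inner = 0.013/(0.215×18.9) = 0.003199 K/W
R_stud  = 0.11/(48.1×0.19×18.9) = 6.368×10^-4 K/W
R_cav   = 0.11/(0.0402×0.81×18.9) = 0.1787 K/W
1/R_core = 1/R_stud + 1/R_cav → R_core = 6.346×10^-4 K/W
R_outer = 0.016/(0.552×18.9) = 0.001534 K/W
R_total = 0.005367 K/W
Q = ΔT/R_total = 20/0.005367

Q ≈ 3730 W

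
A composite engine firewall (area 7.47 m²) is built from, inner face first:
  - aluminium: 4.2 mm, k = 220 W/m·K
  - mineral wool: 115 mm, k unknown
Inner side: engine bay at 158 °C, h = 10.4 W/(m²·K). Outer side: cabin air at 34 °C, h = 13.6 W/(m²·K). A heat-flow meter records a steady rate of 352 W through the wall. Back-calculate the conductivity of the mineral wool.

Treating each layer as a thermal resistance in series:
R_inner film = 1/(h_i·A) = 1/(10.4×7.47) = 0.01287 K/W
R_aluminium = L/(kA) = 0.0042/(220×7.47) = 2.556×10^-6 K/W
R_outer film = 1/(h_o·A) = 1/(13.6×7.47) = 0.009843 K/W
Sum of known resistances R_other = 0.02272 K/W
Total R = ΔT/Q = 124/352 = 0.3523 K/W
R_mineral wool = R_total − R_other = 0.3296 K/W
k = L/(R·A) = 0.115/(0.3296×7.47)

k ≈ 0.0467 W/(m·K)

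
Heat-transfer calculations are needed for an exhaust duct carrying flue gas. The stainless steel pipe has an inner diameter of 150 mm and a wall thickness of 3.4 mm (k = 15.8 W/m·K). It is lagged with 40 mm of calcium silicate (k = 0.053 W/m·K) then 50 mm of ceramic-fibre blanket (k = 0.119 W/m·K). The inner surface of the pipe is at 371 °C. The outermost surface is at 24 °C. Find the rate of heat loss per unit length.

q′ ≈ 203 W/m

Radial resistances (cylindrical: R_cond = ln(r_o/r_i)/(2πkL), R_conv = 1/(h·2πrL)):
R_stainless steel pipe wall = ln(78.4/75)/(2π×15.8×1) = 4.466×10^-4 K/W
R_calcium silicate = ln(118.4/78.4)/(2π×0.053×1) = 1.238 K/W
R_ceramic-fibre blanket = ln(168.4/118.4)/(2π×0.119×1) = 0.4711 K/W
R_total = 1.71 K/W
Q = ΔT/R_total = 347/1.71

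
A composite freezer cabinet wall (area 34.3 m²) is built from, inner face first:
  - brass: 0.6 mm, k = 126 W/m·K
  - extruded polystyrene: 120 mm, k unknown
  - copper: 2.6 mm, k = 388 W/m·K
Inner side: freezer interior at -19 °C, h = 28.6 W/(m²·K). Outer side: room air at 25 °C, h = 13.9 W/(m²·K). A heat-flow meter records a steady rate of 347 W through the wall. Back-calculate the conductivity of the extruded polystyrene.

Thermal resistances in series:
R_inner film = 1/(h_i·A) = 1/(28.6×34.3) = 0.001019 K/W
R_brass = L/(kA) = 0.0006/(126×34.3) = 1.388×10^-7 K/W
R_copper = L/(kA) = 0.0026/(388×34.3) = 1.954×10^-7 K/W
R_outer film = 1/(h_o·A) = 1/(13.9×34.3) = 0.002097 K/W
Sum of known resistances R_other = 0.003117 K/W
Total R = ΔT/Q = 44/347 = 0.1268 K/W
R_extruded polystyrene = R_total − R_other = 0.1237 K/W
k = L/(R·A) = 0.12/(0.1237×34.3)

k ≈ 0.0283 W/(m·K)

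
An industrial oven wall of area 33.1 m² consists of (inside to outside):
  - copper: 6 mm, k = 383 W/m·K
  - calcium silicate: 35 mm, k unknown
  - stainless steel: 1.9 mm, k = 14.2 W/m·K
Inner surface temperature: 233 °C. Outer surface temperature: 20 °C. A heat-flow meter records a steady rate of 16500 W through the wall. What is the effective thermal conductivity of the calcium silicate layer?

Treating each layer as a thermal resistance in series:
R_copper = L/(kA) = 0.006/(383×33.1) = 4.733×10^-7 K/W
R_stainless steel = L/(kA) = 0.0019/(14.2×33.1) = 4.042×10^-6 K/W
Sum of known resistances R_other = 4.516×10^-6 K/W
Total R = ΔT/Q = 213/16500 = 0.01291 K/W
R_calcium silicate = R_total − R_other = 0.0129 K/W
k = L/(R·A) = 0.035/(0.0129×33.1)

k ≈ 0.0819 W/(m·K)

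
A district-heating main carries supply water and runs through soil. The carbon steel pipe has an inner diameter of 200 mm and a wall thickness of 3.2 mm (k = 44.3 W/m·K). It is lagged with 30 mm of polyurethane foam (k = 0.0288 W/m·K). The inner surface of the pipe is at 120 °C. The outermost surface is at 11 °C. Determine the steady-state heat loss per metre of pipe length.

q′ ≈ 77.3 W/m

Radial resistances (cylindrical: R_cond = ln(r_o/r_i)/(2πkL), R_conv = 1/(h·2πrL)):
R_carbon steel pipe wall = ln(103.2/100)/(2π×44.3×1) = 1.132×10^-4 K/W
R_polyurethane foam = ln(133.2/103.2)/(2π×0.0288×1) = 1.41 K/W
R_total = 1.41 K/W
Q = ΔT/R_total = 109/1.41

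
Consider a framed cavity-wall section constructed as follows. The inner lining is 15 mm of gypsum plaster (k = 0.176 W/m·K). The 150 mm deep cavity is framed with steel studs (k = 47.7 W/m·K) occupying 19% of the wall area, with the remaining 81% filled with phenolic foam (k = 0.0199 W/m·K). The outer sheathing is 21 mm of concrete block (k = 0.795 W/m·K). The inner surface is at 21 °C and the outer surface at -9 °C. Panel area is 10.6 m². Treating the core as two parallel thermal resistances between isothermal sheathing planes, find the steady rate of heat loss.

Sheathing layers in series; stud and cavity paths in parallel between them.
R_inner = 0.015/(0.176×10.6) = 0.00804 K/W
R_stud  = 0.15/(47.7×0.19×10.6) = 0.001561 K/W
R_cav   = 0.15/(0.0199×0.81×10.6) = 0.8779 K/W
1/R_core = 1/R_stud + 1/R_cav → R_core = 0.001559 K/W
R_outer = 0.021/(0.795×10.6) = 0.002492 K/W
R_total = 0.01209 K/W
Q = ΔT/R_total = 30/0.01209

Q ≈ 2480 W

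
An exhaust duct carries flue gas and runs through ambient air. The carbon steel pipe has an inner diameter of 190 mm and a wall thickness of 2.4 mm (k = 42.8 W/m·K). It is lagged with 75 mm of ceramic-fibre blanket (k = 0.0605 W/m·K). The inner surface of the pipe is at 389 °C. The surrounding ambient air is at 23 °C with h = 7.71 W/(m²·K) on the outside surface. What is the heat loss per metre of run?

q′ ≈ 226 W/m

Radial resistances (cylindrical: R_cond = ln(r_o/r_i)/(2πkL), R_conv = 1/(h·2πrL)):
R_carbon steel pipe wall = ln(97.4/95)/(2π×42.8×1) = 9.278×10^-5 K/W
R_ceramic-fibre blanket = ln(172.4/97.4)/(2π×0.0605×1) = 1.502 K/W
R_outer film = 1/(h_o·2πr_oL) = 1/(7.71×2π×0.1724×1) = 0.1197 K/W
R_total = 1.622 K/W
Q = ΔT/R_total = 366/1.622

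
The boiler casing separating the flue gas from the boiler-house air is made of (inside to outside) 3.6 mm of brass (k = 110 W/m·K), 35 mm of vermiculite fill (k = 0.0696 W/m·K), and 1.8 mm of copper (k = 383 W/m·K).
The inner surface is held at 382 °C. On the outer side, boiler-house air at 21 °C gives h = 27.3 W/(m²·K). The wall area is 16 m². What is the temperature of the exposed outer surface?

T ≈ 45.5 °C

Treating each layer as a thermal resistance in series:
R_brass = L/(kA) = 0.0036/(110×16) = 2.045×10^-6 K/W
R_vermiculite fill = L/(kA) = 0.035/(0.0696×16) = 0.03143 K/W
R_copper = L/(kA) = 0.0018/(383×16) = 2.937×10^-7 K/W
R_outer film = 1/(h_o·A) = 1/(27.3×16) = 0.002289 K/W
R_total = 0.03372 K/W;  Q = ΔT/R_total = 361/0.03372 = 10710 W
T_interface = T_inner − Q·ΣR(inner→interface) = 382 − 10700×0.03143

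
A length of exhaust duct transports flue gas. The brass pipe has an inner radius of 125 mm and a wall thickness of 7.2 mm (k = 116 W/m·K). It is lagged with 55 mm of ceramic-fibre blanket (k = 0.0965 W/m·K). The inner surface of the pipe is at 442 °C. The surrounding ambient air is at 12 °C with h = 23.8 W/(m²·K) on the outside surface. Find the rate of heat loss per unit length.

Cylindrical conduction, so R = ln(r₂/r₁)/(2πkL) per layer, in series:
R_brass pipe wall = ln(132.2/125)/(2π×116×1) = 7.684×10^-5 K/W
R_ceramic-fibre blanket = ln(187.2/132.2)/(2π×0.0965×1) = 0.5737 K/W
R_outer film = 1/(h_o·2πr_oL) = 1/(23.8×2π×0.1872×1) = 0.03572 K/W
R_total = 0.6095 K/W
Q = ΔT/R_total = 430/0.6095

q′ ≈ 705 W/m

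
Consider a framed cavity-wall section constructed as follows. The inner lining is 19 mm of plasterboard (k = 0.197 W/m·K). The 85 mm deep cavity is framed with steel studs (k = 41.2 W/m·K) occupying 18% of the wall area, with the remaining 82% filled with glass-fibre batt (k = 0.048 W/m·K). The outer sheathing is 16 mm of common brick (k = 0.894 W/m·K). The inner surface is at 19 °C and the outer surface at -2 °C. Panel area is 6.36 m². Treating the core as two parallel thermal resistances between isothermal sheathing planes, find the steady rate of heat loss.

Q ≈ 1060 W

Sheathing layers in series; stud and cavity paths in parallel between them.
R_inner = 0.019/(0.197×6.36) = 0.01516 K/W
R_stud  = 0.085/(41.2×0.18×6.36) = 0.001802 K/W
R_cav   = 0.085/(0.048×0.82×6.36) = 0.3396 K/W
1/R_core = 1/R_stud + 1/R_cav → R_core = 0.001793 K/W
R_outer = 0.016/(0.894×6.36) = 0.002814 K/W
R_total = 0.01977 K/W
Q = ΔT/R_total = 21/0.01977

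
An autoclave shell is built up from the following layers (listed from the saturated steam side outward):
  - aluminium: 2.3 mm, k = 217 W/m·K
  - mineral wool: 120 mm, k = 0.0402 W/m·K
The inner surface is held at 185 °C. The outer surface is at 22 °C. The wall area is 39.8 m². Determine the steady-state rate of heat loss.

Q ≈ 2170 W

Series thermal resistances:
R_aluminium = L/(kA) = 0.0023/(217×39.8) = 2.663×10^-7 K/W
R_mineral wool = L/(kA) = 0.12/(0.0402×39.8) = 0.075 K/W
R_total = 0.075 K/W
Q = ΔT / R_total = 163 / 0.075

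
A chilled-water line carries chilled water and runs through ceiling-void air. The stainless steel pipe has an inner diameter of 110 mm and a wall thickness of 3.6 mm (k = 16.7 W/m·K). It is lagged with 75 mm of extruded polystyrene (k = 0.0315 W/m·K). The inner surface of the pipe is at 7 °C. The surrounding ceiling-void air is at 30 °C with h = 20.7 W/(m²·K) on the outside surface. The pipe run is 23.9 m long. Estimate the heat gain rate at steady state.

Q ≈ 130 W

Cylindrical conduction, so R = ln(r₂/r₁)/(2πkL) per layer, in series:
R_stainless steel pipe wall = ln(58.6/55)/(2π×16.7×23.9) = 2.528×10^-5 K/W
R_extruded polystyrene = ln(133.6/58.6)/(2π×0.0315×23.9) = 0.1742 K/W
R_outer film = 1/(h_o·2πr_oL) = 1/(20.7×2π×0.1336×23.9) = 0.002408 K/W
R_total = 0.1767 K/W
Q = ΔT/R_total = 23/0.1767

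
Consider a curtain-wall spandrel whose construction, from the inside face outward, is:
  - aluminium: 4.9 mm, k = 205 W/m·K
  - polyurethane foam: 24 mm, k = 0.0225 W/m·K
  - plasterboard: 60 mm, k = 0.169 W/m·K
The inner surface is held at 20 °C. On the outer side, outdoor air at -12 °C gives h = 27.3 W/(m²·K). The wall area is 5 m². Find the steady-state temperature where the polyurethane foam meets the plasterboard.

Treating each layer as a thermal resistance in series:
R_aluminium = L/(kA) = 0.0049/(205×5) = 4.78×10^-6 K/W
R_polyurethane foam = L/(kA) = 0.024/(0.0225×5) = 0.2133 K/W
R_plasterboard = L/(kA) = 0.06/(0.169×5) = 0.07101 K/W
R_outer film = 1/(h_o·A) = 1/(27.3×5) = 0.007326 K/W
R_total = 0.2917 K/W;  Q = ΔT/R_total = 32/0.2917 = 109.7 W
T_interface = T_inner − Q·ΣR(inner→interface) = 20 − 110×0.2133

T ≈ -3.41 °C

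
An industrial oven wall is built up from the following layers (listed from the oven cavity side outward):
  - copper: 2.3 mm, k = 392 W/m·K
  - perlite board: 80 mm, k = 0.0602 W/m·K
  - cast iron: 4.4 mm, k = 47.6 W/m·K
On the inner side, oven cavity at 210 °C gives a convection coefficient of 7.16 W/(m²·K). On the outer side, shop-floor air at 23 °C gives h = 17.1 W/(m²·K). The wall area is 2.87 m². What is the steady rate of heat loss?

Q ≈ 351 W

Thermal resistances in series:
R_inner film = 1/(h_i·A) = 1/(7.16×2.87) = 0.04866 K/W
R_copper = L/(kA) = 0.0023/(392×2.87) = 2.044×10^-6 K/W
R_perlite board = L/(kA) = 0.08/(0.0602×2.87) = 0.463 K/W
R_cast iron = L/(kA) = 0.0044/(47.6×2.87) = 3.221×10^-5 K/W
R_outer film = 1/(h_o·A) = 1/(17.1×2.87) = 0.02038 K/W
R_total = 0.5321 K/W
Q = ΔT / R_total = 187 / 0.5321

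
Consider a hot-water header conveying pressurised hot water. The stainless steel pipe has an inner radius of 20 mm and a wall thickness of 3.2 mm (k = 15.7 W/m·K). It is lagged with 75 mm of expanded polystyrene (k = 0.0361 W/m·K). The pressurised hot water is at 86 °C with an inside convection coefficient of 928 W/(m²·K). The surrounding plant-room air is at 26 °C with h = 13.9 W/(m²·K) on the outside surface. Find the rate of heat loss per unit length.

q′ ≈ 9.25 W/m

Cylindrical conduction, so R = ln(r₂/r₁)/(2πkL) per layer, in series:
R_inner film = 1/(h_i·2πr₁L) = 1/(928×2π×0.02×1) = 0.008575 K/W
R_stainless steel pipe wall = ln(23.2/20)/(2π×15.7×1) = 0.001505 K/W
R_expanded polystyrene = ln(98.2/23.2)/(2π×0.0361×1) = 6.361 K/W
R_outer film = 1/(h_o·2πr_oL) = 1/(13.9×2π×0.0982×1) = 0.1166 K/W
R_total = 6.488 K/W
Q = ΔT/R_total = 60/6.488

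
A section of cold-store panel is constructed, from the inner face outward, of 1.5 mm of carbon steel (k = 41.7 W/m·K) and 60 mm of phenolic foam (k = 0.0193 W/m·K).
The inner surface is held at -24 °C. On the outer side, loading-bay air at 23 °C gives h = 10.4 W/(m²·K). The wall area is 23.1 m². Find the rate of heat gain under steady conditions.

Q ≈ 339 W

Model the wall as resistances in series:
R_carbon steel = L/(kA) = 0.0015/(41.7×23.1) = 1.557×10^-6 K/W
R_phenolic foam = L/(kA) = 0.06/(0.0193×23.1) = 0.1346 K/W
R_outer film = 1/(h_o·A) = 1/(10.4×23.1) = 0.004163 K/W
R_total = 0.1387 K/W
Q = ΔT / R_total = 47 / 0.1387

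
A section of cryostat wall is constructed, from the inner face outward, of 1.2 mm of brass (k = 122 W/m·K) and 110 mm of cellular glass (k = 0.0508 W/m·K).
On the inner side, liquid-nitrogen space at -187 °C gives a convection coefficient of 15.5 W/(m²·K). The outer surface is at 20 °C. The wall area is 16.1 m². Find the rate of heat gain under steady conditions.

Q ≈ 1490 W

Series thermal resistances:
R_inner film = 1/(h_i·A) = 1/(15.5×16.1) = 0.004007 K/W
R_brass = L/(kA) = 0.0012/(122×16.1) = 6.109×10^-7 K/W
R_cellular glass = L/(kA) = 0.11/(0.0508×16.1) = 0.1345 K/W
R_total = 0.1385 K/W
Q = ΔT / R_total = 207 / 0.1385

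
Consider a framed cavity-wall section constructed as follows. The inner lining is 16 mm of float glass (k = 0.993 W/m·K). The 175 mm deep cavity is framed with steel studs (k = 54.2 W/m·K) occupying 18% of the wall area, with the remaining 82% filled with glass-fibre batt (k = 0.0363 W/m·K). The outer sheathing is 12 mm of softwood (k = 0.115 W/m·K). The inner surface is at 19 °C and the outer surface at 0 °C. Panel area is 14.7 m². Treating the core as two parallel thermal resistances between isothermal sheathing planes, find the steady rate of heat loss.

Q ≈ 2020 W

Sheathing layers in series; stud and cavity paths in parallel between them.
R_inner = 0.016/(0.993×14.7) = 0.001096 K/W
R_stud  = 0.175/(54.2×0.18×14.7) = 0.00122 K/W
R_cav   = 0.175/(0.0363×0.82×14.7) = 0.3999 K/W
1/R_core = 1/R_stud + 1/R_cav → R_core = 0.001217 K/W
R_outer = 0.012/(0.115×14.7) = 0.007098 K/W
R_total = 0.009411 K/W
Q = ΔT/R_total = 19/0.009411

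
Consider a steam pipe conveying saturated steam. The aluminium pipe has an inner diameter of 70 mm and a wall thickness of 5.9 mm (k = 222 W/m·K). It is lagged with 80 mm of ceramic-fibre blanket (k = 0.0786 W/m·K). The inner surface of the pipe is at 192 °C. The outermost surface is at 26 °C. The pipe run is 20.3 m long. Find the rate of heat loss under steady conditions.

Q ≈ 1540 W

Cylindrical conduction, so R = ln(r₂/r₁)/(2πkL) per layer, in series:
R_aluminium pipe wall = ln(40.9/35)/(2π×222×20.3) = 5.502×10^-6 K/W
R_ceramic-fibre blanket = ln(120.9/40.9)/(2π×0.0786×20.3) = 0.1081 K/W
R_total = 0.1081 K/W
Q = ΔT/R_total = 166/0.1081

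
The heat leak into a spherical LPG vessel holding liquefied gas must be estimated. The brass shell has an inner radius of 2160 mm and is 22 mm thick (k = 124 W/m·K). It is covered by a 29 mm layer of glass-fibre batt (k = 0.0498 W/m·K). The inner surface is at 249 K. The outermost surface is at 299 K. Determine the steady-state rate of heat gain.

Each spherical layer contributes R = (1/r_i − 1/r_o)/(4πk):
R_brass shell = (1/2.16 − 1/2.182)/(4π×124) = 2.996×10^-6 K/W
R_glass-fibre batt = (1/2.182 − 1/2.211)/(4π×0.0498) = 0.009605 K/W
R_total = 0.009608 K/W
Q = ΔT/R_total = 50/0.009608

Q ≈ 5200 W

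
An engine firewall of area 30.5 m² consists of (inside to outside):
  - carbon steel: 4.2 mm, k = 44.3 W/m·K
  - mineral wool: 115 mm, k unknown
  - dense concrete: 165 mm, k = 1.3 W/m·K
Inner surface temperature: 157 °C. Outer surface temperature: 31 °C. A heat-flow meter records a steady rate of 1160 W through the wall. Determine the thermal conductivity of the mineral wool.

Using the resistance-network approach (series):
R_carbon steel = L/(kA) = 0.0042/(44.3×30.5) = 3.108×10^-6 K/W
R_dense concrete = L/(kA) = 0.165/(1.3×30.5) = 0.004161 K/W
Sum of known resistances R_other = 0.004165 K/W
Total R = ΔT/Q = 126/1160 = 0.1086 K/W
R_mineral wool = R_total − R_other = 0.1045 K/W
k = L/(R·A) = 0.115/(0.1045×30.5)

k ≈ 0.0361 W/(m·K)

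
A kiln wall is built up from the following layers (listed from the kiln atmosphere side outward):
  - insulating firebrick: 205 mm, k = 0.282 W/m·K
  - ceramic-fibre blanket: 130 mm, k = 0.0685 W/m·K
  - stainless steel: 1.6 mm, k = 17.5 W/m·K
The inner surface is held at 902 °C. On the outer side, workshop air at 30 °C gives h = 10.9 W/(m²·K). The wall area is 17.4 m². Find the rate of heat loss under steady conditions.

Thermal resistances in series:
R_insulating firebrick = L/(kA) = 0.205/(0.282×17.4) = 0.04178 K/W
R_ceramic-fibre blanket = L/(kA) = 0.13/(0.0685×17.4) = 0.1091 K/W
R_stainless steel = L/(kA) = 0.0016/(17.5×17.4) = 5.255×10^-6 K/W
R_outer film = 1/(h_o·A) = 1/(10.9×17.4) = 0.005273 K/W
R_total = 0.1561 K/W
Q = ΔT / R_total = 872 / 0.1561

Q ≈ 5590 W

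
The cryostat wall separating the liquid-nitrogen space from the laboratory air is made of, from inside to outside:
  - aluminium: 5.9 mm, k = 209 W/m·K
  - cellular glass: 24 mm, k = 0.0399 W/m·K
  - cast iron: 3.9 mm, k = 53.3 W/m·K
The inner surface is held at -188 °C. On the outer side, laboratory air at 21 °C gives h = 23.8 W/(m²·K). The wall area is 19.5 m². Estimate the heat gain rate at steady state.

Q ≈ 6330 W

Model the wall as resistances in series:
R_aluminium = L/(kA) = 0.0059/(209×19.5) = 1.448×10^-6 K/W
R_cellular glass = L/(kA) = 0.024/(0.0399×19.5) = 0.03085 K/W
R_cast iron = L/(kA) = 0.0039/(53.3×19.5) = 3.752×10^-6 K/W
R_outer film = 1/(h_o·A) = 1/(23.8×19.5) = 0.002155 K/W
R_total = 0.03301 K/W
Q = ΔT / R_total = 209 / 0.03301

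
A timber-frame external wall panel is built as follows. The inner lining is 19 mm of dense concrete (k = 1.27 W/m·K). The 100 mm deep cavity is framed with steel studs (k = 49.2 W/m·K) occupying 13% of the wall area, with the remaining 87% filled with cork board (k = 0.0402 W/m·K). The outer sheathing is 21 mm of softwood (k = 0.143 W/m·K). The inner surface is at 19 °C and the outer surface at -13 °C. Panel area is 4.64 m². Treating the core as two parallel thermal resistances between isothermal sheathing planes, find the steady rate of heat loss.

Sheathing layers in series; stud and cavity paths in parallel between them.
R_inner = 0.019/(1.27×4.64) = 0.003224 K/W
R_stud  = 0.1/(49.2×0.13×4.64) = 0.00337 K/W
R_cav   = 0.1/(0.0402×0.87×4.64) = 0.6162 K/W
1/R_core = 1/R_stud + 1/R_cav → R_core = 0.003351 K/W
R_outer = 0.021/(0.143×4.64) = 0.03165 K/W
R_total = 0.03822 K/W
Q = ΔT/R_total = 32/0.03822

Q ≈ 837 W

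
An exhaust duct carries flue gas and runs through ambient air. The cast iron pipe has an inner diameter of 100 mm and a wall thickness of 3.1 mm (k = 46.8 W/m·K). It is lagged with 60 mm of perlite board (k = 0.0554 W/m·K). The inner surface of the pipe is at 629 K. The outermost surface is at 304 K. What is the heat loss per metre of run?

Cylindrical conduction, so R = ln(r₂/r₁)/(2πkL) per layer, in series:
R_cast iron pipe wall = ln(53.1/50)/(2π×46.8×1) = 2.046×10^-4 K/W
R_perlite board = ln(113.1/53.1)/(2π×0.0554×1) = 2.172 K/W
R_total = 2.172 K/W
Q = ΔT/R_total = 325/2.172

q′ ≈ 150 W/m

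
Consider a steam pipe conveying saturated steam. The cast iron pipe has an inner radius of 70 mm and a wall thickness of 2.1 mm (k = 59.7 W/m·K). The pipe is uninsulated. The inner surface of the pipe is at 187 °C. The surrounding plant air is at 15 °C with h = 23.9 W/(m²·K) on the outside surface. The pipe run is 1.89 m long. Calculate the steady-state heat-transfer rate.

For a radial system each layer contributes R = ln(r_out/r_in)/(2πkL); films add R = 1/(hA).
R_cast iron pipe wall = ln(72.1/70)/(2π×59.7×1.89) = 4.169×10^-5 K/W
R_outer film = 1/(h_o·2πr_oL) = 1/(23.9×2π×0.0721×1.89) = 0.04887 K/W
R_total = 0.04891 K/W
Q = ΔT/R_total = 172/0.04891

Q ≈ 3520 W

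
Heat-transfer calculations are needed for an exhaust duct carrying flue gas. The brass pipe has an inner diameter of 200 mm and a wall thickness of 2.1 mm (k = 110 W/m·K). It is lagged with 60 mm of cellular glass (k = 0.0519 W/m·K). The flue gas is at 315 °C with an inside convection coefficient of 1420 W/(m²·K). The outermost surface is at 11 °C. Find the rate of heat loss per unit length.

q′ ≈ 214 W/m

Radial resistances (cylindrical: R_cond = ln(r_o/r_i)/(2πkL), R_conv = 1/(h·2πrL)):
R_inner film = 1/(h_i·2πr₁L) = 1/(1420×2π×0.1×1) = 0.001121 K/W
R_brass pipe wall = ln(102.1/100)/(2π×110×1) = 3.007×10^-5 K/W
R_cellular glass = ln(162.1/102.1)/(2π×0.0519×1) = 1.418 K/W
R_total = 1.419 K/W
Q = ΔT/R_total = 304/1.419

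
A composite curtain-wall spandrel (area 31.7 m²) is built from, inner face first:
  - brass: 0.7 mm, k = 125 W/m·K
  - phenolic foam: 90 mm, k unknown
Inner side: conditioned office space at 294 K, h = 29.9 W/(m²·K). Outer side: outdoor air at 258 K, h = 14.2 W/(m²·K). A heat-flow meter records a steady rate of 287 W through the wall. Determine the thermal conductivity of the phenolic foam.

Thermal resistances in series:
R_inner film = 1/(h_i·A) = 1/(29.9×31.7) = 0.001055 K/W
R_brass = L/(kA) = 0.0007/(125×31.7) = 1.767×10^-7 K/W
R_outer film = 1/(h_o·A) = 1/(14.2×31.7) = 0.002222 K/W
Sum of known resistances R_other = 0.003277 K/W
Total R = ΔT/Q = 36/287 = 0.1254 K/W
R_phenolic foam = R_total − R_other = 0.1222 K/W
k = L/(R·A) = 0.09/(0.1222×31.7)

k ≈ 0.0232 W/(m·K)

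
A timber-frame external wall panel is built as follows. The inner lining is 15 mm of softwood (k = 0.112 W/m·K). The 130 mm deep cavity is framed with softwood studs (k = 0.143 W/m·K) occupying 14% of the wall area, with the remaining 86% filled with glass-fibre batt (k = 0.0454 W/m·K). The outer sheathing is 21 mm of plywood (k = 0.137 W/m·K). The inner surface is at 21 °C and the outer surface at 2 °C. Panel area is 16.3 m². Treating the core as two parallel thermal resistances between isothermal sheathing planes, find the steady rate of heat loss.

Sheathing layers in series; stud and cavity paths in parallel between them.
R_inner = 0.015/(0.112×16.3) = 0.008216 K/W
R_stud  = 0.13/(0.143×0.14×16.3) = 0.3984 K/W
R_cav   = 0.13/(0.0454×0.86×16.3) = 0.2043 K/W
1/R_core = 1/R_stud + 1/R_cav → R_core = 0.135 K/W
R_outer = 0.021/(0.137×16.3) = 0.009404 K/W
R_total = 0.1527 K/W
Q = ΔT/R_total = 19/0.1527

Q ≈ 124 W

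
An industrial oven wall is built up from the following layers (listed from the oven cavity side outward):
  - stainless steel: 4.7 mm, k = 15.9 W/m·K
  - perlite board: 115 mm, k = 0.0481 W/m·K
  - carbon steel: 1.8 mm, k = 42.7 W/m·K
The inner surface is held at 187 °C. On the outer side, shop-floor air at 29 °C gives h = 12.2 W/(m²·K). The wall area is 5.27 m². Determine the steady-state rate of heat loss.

Q ≈ 337 W

Series thermal resistances:
R_stainless steel = L/(kA) = 0.0047/(15.9×5.27) = 5.609×10^-5 K/W
R_perlite board = L/(kA) = 0.115/(0.0481×5.27) = 0.4537 K/W
R_carbon steel = L/(kA) = 0.0018/(42.7×5.27) = 7.999×10^-6 K/W
R_outer film = 1/(h_o·A) = 1/(12.2×5.27) = 0.01555 K/W
R_total = 0.4693 K/W
Q = ΔT / R_total = 158 / 0.4693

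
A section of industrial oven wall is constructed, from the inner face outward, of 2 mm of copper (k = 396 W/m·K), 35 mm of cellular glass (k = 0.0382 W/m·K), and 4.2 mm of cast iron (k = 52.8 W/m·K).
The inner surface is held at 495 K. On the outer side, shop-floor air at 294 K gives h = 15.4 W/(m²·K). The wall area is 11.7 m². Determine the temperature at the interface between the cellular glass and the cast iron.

Thermal resistances in series:
R_copper = L/(kA) = 0.002/(396×11.7) = 4.317×10^-7 K/W
R_cellular glass = L/(kA) = 0.035/(0.0382×11.7) = 0.07831 K/W
R_cast iron = L/(kA) = 0.0042/(52.8×11.7) = 6.799×10^-6 K/W
R_outer film = 1/(h_o·A) = 1/(15.4×11.7) = 0.00555 K/W
R_total = 0.08387 K/W;  Q = ΔT/R_total = 201/0.08387 = 2397 W
T_interface = T_inner − Q·ΣR(inner→interface) = 495 − 2400×0.07831

T ≈ 307 K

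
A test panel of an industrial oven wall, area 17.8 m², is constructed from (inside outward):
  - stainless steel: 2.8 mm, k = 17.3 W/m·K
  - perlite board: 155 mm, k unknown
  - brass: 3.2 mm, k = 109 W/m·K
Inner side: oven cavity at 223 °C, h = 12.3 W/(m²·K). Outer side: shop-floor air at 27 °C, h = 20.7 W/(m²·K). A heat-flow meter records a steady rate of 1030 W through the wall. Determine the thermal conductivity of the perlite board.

k ≈ 0.0476 W/(m·K)

Treating each layer as a thermal resistance in series:
R_inner film = 1/(h_i·A) = 1/(12.3×17.8) = 0.004567 K/W
R_stainless steel = L/(kA) = 0.0028/(17.3×17.8) = 9.093×10^-6 K/W
R_brass = L/(kA) = 0.0032/(109×17.8) = 1.649×10^-6 K/W
R_outer film = 1/(h_o·A) = 1/(20.7×17.8) = 0.002714 K/W
Sum of known resistances R_other = 0.007292 K/W
Total R = ΔT/Q = 196/1030 = 0.1903 K/W
R_perlite board = R_total − R_other = 0.183 K/W
k = L/(R·A) = 0.155/(0.183×17.8)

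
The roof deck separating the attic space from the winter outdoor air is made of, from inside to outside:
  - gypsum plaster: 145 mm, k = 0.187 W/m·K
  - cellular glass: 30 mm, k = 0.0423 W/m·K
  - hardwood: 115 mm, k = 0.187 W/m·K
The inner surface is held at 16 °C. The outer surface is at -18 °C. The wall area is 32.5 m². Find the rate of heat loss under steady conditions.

Thermal resistances in series:
R_gypsum plaster = L/(kA) = 0.145/(0.187×32.5) = 0.02386 K/W
R_cellular glass = L/(kA) = 0.03/(0.0423×32.5) = 0.02182 K/W
R_hardwood = L/(kA) = 0.115/(0.187×32.5) = 0.01892 K/W
R_total = 0.0646 K/W
Q = ΔT / R_total = 34 / 0.0646

Q ≈ 526 W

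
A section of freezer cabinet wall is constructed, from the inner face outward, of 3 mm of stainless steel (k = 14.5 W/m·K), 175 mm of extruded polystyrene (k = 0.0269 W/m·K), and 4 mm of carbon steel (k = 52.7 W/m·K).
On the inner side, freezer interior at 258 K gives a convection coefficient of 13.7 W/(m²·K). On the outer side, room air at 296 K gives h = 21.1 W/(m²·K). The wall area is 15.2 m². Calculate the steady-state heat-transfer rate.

Q ≈ 87.2 W

Using the resistance-network approach (series):
R_inner film = 1/(h_i·A) = 1/(13.7×15.2) = 0.004802 K/W
R_stainless steel = L/(kA) = 0.003/(14.5×15.2) = 1.361×10^-5 K/W
R_extruded polystyrene = L/(kA) = 0.175/(0.0269×15.2) = 0.428 K/W
R_carbon steel = L/(kA) = 0.004/(52.7×15.2) = 4.994×10^-6 K/W
R_outer film = 1/(h_o·A) = 1/(21.1×15.2) = 0.003118 K/W
R_total = 0.4359 K/W
Q = ΔT / R_total = 38 / 0.4359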